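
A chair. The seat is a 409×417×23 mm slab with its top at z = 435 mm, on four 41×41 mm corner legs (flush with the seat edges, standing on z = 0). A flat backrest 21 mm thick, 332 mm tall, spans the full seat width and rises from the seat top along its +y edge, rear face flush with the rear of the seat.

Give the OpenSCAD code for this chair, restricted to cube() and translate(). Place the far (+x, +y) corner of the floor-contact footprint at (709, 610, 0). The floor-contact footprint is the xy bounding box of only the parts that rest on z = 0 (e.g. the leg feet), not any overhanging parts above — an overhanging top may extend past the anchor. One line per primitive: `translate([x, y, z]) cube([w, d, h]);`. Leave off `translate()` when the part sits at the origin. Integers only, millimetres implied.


// leg_h = 435 - 23 = 412
translate([300, 193, 412]) cube([409, 417, 23]);
translate([300, 193, 0]) cube([41, 41, 412]);
translate([668, 193, 0]) cube([41, 41, 412]);
translate([300, 569, 0]) cube([41, 41, 412]);
translate([668, 569, 0]) cube([41, 41, 412]);
translate([300, 589, 435]) cube([409, 21, 332]);


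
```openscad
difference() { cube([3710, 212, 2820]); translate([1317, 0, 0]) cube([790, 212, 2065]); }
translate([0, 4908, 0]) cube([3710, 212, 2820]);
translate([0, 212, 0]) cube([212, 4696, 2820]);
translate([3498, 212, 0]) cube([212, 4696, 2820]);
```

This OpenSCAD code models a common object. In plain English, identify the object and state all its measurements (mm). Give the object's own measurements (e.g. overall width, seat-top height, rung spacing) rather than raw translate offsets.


A single room: four walls, each 2820 mm tall and 212 mm thick, enclosing an outside footprint 3710×5120 mm (x × y), no floor or roof. The front and back walls (−y and +y sides) run the full x-width; the side walls fit between their inner faces. A door opening 790 mm wide and 2065 mm tall is cut through the front wall from the floor up, its −x edge 1317 mm from the wall's −x end.


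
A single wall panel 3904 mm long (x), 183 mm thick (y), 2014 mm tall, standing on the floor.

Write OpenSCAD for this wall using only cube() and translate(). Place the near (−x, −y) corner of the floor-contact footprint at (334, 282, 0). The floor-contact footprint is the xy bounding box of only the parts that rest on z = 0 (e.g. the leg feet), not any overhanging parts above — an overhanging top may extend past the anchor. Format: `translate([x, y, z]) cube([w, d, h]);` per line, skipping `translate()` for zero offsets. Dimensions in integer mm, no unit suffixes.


translate([334, 282, 0]) cube([3904, 183, 2014]);


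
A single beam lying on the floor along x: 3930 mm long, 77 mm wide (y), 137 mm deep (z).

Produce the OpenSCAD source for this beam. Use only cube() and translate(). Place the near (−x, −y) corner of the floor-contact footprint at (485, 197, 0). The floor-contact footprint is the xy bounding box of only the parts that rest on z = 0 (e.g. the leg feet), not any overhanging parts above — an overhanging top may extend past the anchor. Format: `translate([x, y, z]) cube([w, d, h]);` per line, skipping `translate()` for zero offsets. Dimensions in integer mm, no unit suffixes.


translate([485, 197, 0]) cube([3930, 77, 137]);


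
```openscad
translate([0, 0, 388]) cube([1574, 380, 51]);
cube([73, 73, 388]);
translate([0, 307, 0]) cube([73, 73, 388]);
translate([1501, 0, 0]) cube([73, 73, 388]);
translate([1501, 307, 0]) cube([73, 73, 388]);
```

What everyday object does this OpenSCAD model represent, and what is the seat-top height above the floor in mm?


A bench. The seat-top height is 439 mm.

A long slab on four corner posts — a bench. The slab sits at z = 388 with thickness 51, so the top is 388 + 51 = 439 mm.


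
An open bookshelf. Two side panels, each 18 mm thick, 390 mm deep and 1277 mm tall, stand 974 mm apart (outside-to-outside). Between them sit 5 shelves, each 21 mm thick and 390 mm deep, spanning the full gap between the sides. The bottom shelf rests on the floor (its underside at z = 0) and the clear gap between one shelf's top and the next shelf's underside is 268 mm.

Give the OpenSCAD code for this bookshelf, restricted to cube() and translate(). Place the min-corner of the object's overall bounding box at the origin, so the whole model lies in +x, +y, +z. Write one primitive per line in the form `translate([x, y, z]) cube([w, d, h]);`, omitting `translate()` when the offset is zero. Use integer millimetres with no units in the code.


cube([18, 390, 1277]);
translate([956, 0, 0]) cube([18, 390, 1277]);
translate([18, 0, 0]) cube([938, 390, 21]);
translate([18, 0, 289]) cube([938, 390, 21]);
translate([18, 0, 578]) cube([938, 390, 21]);
translate([18, 0, 867]) cube([938, 390, 21]);
translate([18, 0, 1156]) cube([938, 390, 21]);


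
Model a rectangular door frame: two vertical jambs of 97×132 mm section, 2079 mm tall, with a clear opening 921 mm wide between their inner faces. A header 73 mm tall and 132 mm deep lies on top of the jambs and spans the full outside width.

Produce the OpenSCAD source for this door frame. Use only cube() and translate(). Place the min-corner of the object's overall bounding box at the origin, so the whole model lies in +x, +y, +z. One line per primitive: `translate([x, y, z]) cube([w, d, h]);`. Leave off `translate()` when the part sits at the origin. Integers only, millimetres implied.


cube([97, 132, 2079]);
translate([1018, 0, 0]) cube([97, 132, 2079]);
translate([0, 0, 2079]) cube([1115, 132, 73]);


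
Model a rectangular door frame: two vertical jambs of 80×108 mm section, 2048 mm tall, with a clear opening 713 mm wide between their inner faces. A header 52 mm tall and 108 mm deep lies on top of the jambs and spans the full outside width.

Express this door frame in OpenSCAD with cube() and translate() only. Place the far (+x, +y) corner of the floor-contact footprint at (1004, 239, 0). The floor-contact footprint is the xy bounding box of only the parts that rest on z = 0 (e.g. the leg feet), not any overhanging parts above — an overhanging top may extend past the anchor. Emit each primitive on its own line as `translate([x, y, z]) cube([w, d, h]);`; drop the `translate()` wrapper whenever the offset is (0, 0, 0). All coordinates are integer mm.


translate([131, 131, 0]) cube([80, 108, 2048]);
translate([924, 131, 0]) cube([80, 108, 2048]);
translate([131, 131, 2048]) cube([873, 108, 52]);


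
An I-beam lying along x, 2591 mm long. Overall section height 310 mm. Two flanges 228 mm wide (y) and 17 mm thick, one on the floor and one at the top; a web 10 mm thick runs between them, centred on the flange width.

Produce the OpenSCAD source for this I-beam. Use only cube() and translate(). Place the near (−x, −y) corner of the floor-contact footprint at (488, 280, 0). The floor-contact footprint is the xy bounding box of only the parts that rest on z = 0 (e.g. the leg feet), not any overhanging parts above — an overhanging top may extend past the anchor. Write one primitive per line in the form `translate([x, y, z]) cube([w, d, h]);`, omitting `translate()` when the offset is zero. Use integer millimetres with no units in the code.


translate([488, 280, 0]) cube([2591, 228, 17]);
translate([488, 389, 17]) cube([2591, 10, 276]);
translate([488, 280, 293]) cube([2591, 228, 17]);


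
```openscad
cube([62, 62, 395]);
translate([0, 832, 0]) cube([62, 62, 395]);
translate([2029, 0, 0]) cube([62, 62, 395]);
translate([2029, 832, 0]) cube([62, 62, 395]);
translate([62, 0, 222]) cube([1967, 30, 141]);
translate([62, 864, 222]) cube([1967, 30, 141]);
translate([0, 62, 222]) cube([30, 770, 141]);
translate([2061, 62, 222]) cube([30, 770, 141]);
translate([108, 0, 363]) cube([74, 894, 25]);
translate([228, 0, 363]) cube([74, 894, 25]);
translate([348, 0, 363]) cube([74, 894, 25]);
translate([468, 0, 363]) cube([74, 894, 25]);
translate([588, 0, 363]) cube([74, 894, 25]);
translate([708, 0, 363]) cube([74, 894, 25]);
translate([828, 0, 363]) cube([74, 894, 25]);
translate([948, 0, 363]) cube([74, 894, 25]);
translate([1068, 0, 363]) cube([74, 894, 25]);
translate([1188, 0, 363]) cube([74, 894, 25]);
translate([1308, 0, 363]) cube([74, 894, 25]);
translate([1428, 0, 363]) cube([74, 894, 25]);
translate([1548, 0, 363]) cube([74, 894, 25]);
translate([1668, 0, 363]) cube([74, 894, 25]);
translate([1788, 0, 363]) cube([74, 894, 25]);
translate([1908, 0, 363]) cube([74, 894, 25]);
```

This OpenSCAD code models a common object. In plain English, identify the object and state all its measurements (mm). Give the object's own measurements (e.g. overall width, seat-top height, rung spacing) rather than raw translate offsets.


A bed frame 2091 mm long (x) by 894 mm wide (y). Four 62×62 mm corner posts, 395 mm tall, at the corners of the footprint. Four rails of 30 mm thickness and 141 mm height run between adjacent posts with their undersides at z = 222 mm, their outer faces flush with the outside of the frame (the two x-running rails run between the posts' inner faces; the two y-running rails run between the posts' inner faces). 16 slats, each 74 mm wide (x) and 25 mm thick, lie across the top of the two x-running rails, running the full 894 mm width of the frame in y; along x they sit between the end posts with a 46 mm gap after the −x posts and between neighbouring slats, leaving 47 mm before the +x posts.


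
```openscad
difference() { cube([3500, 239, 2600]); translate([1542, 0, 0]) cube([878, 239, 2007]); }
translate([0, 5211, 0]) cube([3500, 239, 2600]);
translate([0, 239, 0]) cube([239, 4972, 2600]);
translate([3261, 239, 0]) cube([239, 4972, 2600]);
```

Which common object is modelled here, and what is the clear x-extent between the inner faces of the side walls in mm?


A single room. The interior width is 3022 mm.

Four walls enclosing a rectangle with a door in the front wall — a room. Outside width 3500 minus two 239 mm walls gives 3022 mm.


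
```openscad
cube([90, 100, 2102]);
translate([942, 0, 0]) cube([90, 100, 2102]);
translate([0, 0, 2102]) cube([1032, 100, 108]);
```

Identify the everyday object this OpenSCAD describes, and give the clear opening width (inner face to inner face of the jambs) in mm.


A door frame. The clear opening width is 852 mm.

Two 2102 mm tall posts with a header on top — a door frame. The left jamb is 90 mm wide at x = 0; the right jamb starts at x = 942. The clear opening is 942 − 90 = 852 mm.


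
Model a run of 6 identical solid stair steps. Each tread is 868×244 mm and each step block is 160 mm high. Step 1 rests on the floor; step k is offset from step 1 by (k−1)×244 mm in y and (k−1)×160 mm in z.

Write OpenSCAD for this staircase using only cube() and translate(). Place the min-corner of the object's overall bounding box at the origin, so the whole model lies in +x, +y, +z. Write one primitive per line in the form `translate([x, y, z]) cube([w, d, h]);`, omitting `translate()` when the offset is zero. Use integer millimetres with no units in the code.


cube([868, 244, 160]);
translate([0, 244, 160]) cube([868, 244, 160]);
translate([0, 488, 320]) cube([868, 244, 160]);
translate([0, 732, 480]) cube([868, 244, 160]);
translate([0, 976, 640]) cube([868, 244, 160]);
translate([0, 1220, 800]) cube([868, 244, 160]);


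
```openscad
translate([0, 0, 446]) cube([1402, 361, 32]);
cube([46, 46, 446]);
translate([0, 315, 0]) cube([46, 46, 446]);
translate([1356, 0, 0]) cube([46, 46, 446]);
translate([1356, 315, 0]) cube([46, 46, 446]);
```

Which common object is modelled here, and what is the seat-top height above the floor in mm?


A bench. The seat-top height is 478 mm.

A long slab on four corner posts — a bench. The slab sits at z = 446 with thickness 32, so the top is 446 + 32 = 478 mm.


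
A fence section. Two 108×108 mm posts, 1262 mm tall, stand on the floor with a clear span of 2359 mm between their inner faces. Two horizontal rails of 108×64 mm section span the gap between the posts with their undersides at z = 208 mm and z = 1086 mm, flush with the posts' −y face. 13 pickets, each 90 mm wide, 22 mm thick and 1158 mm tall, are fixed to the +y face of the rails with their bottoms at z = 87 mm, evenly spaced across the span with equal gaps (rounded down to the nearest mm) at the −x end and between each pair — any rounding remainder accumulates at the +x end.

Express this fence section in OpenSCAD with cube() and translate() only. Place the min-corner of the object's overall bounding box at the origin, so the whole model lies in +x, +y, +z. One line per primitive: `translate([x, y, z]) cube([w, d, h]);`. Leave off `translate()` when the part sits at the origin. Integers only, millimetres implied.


cube([108, 108, 1262]);
translate([2467, 0, 0]) cube([108, 108, 1262]);
translate([108, 0, 208]) cube([2359, 108, 64]);
translate([108, 0, 1086]) cube([2359, 108, 64]);
translate([192, 108, 87]) cube([90, 22, 1158]);
translate([366, 108, 87]) cube([90, 22, 1158]);
translate([540, 108, 87]) cube([90, 22, 1158]);
translate([714, 108, 87]) cube([90, 22, 1158]);
translate([888, 108, 87]) cube([90, 22, 1158]);
translate([1062, 108, 87]) cube([90, 22, 1158]);
translate([1236, 108, 87]) cube([90, 22, 1158]);
translate([1410, 108, 87]) cube([90, 22, 1158]);
translate([1584, 108, 87]) cube([90, 22, 1158]);
translate([1758, 108, 87]) cube([90, 22, 1158]);
translate([1932, 108, 87]) cube([90, 22, 1158]);
translate([2106, 108, 87]) cube([90, 22, 1158]);
translate([2280, 108, 87]) cube([90, 22, 1158]);


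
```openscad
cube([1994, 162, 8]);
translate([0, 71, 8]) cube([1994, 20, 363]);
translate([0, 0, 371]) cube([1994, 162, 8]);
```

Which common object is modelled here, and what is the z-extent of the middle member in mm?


An I-beam. The web height is 363 mm.

Two wide flanges with a thin centred web — an I-beam. Overall 379 mm minus two 8 mm flanges gives a web of 379 − 2·8 = 363 mm.


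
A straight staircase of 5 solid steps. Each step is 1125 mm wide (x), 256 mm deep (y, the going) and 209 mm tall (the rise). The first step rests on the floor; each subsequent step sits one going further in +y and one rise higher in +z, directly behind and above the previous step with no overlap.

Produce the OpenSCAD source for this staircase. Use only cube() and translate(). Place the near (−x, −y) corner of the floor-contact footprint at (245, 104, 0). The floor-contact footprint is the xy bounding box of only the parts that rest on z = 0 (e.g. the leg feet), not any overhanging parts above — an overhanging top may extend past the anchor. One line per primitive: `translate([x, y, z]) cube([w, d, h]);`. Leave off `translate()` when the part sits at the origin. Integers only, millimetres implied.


translate([245, 104, 0]) cube([1125, 256, 209]);
translate([245, 360, 209]) cube([1125, 256, 209]);
translate([245, 616, 418]) cube([1125, 256, 209]);
translate([245, 872, 627]) cube([1125, 256, 209]);
translate([245, 1128, 836]) cube([1125, 256, 209]);


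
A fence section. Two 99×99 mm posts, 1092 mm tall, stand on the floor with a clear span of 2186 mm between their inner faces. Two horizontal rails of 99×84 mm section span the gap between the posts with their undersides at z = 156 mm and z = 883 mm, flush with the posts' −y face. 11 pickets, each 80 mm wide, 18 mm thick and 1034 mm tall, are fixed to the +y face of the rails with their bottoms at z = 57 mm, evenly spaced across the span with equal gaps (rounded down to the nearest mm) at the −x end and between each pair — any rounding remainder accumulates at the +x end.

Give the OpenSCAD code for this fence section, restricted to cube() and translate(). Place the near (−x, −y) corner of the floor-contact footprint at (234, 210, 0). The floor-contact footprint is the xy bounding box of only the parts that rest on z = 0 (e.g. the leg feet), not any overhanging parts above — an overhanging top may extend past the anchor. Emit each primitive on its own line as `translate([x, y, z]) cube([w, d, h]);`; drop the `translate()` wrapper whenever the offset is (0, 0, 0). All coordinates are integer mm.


translate([234, 210, 0]) cube([99, 99, 1092]);
translate([2519, 210, 0]) cube([99, 99, 1092]);
translate([333, 210, 156]) cube([2186, 99, 84]);
translate([333, 210, 883]) cube([2186, 99, 84]);
translate([441, 309, 57]) cube([80, 18, 1034]);
translate([629, 309, 57]) cube([80, 18, 1034]);
translate([817, 309, 57]) cube([80, 18, 1034]);
translate([1005, 309, 57]) cube([80, 18, 1034]);
translate([1193, 309, 57]) cube([80, 18, 1034]);
translate([1381, 309, 57]) cube([80, 18, 1034]);
translate([1569, 309, 57]) cube([80, 18, 1034]);
translate([1757, 309, 57]) cube([80, 18, 1034]);
translate([1945, 309, 57]) cube([80, 18, 1034]);
translate([2133, 309, 57]) cube([80, 18, 1034]);
translate([2321, 309, 57]) cube([80, 18, 1034]);


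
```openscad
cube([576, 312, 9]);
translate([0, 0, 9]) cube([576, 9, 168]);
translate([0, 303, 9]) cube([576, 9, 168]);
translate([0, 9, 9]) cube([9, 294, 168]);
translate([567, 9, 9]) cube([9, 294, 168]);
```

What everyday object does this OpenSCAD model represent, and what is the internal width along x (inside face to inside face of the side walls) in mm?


An open box. The internal width is 558 mm.

A 576×312 base slab with four walls standing on it — an open box. The base is 576 mm wide and the walls are 9 mm thick, so the internal width is 576 − 2 × 9 = 558 mm.


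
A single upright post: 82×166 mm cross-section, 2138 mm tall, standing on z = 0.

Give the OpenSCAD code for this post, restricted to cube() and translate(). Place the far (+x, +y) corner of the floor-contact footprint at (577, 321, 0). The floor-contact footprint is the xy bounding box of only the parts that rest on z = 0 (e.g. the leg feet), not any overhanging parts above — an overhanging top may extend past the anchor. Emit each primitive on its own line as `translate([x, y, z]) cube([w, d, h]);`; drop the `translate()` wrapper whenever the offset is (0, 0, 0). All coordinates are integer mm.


translate([495, 155, 0]) cube([82, 166, 2138]);


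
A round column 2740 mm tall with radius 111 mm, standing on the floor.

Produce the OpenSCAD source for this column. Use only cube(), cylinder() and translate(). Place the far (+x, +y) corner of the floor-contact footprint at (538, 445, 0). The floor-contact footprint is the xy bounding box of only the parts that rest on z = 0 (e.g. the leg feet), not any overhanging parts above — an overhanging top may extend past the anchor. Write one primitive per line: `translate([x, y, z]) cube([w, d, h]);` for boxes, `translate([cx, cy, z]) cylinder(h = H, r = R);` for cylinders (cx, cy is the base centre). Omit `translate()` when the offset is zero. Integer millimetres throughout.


translate([427, 334, 0]) cylinder(h = 2740, r = 111);


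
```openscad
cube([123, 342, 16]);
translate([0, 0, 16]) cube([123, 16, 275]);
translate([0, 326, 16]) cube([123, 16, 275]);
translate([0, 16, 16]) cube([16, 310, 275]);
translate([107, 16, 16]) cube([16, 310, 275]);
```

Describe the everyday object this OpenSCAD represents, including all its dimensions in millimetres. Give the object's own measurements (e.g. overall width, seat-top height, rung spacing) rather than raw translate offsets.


An open-topped rectangular box: outside dimensions 123×342×291 mm, with a uniform wall and base thickness of 16 mm. The base is a full 123×342 slab on the floor; four walls sit on top of the base. The front and back walls (the −y and +y sides) span the full width; the two side walls fit between them.


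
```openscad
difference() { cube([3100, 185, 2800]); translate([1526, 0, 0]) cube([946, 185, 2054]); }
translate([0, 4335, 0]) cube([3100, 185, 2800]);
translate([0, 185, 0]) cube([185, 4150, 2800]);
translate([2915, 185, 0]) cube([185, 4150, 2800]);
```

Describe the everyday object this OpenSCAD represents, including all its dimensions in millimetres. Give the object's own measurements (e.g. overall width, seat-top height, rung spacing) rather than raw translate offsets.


A single room: four walls, each 2800 mm tall and 185 mm thick, enclosing an outside footprint 3100×4520 mm (x × y), no floor or roof. The front and back walls (−y and +y sides) run the full x-width; the side walls fit between their inner faces. A door opening 946 mm wide and 2054 mm tall is cut through the front wall from the floor up, its −x edge 1526 mm from the wall's −x end.


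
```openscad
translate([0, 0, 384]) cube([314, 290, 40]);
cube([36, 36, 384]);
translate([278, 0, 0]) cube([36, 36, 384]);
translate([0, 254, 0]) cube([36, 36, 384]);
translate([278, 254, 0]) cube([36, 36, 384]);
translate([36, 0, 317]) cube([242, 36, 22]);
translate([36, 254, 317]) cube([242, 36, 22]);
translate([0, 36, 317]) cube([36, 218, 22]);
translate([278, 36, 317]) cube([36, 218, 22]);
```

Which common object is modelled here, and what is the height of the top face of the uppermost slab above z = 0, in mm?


A stool. The seat height is 424 mm.

A 314×290×40 slab at z = 384 on four corner posts — a stool. The seat top is 384 + 40 = 424 mm.


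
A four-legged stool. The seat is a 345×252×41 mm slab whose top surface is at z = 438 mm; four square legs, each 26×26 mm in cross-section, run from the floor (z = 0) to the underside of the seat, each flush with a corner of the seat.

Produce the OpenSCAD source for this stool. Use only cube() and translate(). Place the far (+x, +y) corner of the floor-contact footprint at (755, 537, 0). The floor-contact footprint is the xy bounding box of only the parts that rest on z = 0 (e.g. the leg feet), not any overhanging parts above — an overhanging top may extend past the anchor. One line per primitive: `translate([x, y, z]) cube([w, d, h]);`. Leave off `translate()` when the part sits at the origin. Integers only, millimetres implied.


translate([410, 285, 397]) cube([345, 252, 41]);
translate([410, 285, 0]) cube([26, 26, 397]);
translate([729, 285, 0]) cube([26, 26, 397]);
translate([410, 511, 0]) cube([26, 26, 397]);
translate([729, 511, 0]) cube([26, 26, 397]);


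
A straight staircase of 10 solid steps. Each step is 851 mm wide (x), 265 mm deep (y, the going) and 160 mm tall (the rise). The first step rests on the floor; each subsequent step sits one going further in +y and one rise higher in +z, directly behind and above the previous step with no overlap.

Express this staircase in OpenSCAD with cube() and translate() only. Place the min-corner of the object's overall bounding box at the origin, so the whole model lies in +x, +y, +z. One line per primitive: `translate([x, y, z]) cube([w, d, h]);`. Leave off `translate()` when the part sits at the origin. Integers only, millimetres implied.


cube([851, 265, 160]);
translate([0, 265, 160]) cube([851, 265, 160]);
translate([0, 530, 320]) cube([851, 265, 160]);
translate([0, 795, 480]) cube([851, 265, 160]);
translate([0, 1060, 640]) cube([851, 265, 160]);
translate([0, 1325, 800]) cube([851, 265, 160]);
translate([0, 1590, 960]) cube([851, 265, 160]);
translate([0, 1855, 1120]) cube([851, 265, 160]);
translate([0, 2120, 1280]) cube([851, 265, 160]);
translate([0, 2385, 1440]) cube([851, 265, 160]);


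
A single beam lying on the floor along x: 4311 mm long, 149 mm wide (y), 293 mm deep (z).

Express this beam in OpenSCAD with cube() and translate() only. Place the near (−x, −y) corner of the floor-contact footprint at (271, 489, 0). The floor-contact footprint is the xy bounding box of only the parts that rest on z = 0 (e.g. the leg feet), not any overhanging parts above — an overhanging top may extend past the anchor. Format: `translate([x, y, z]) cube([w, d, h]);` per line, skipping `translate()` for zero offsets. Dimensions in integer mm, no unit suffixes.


translate([271, 489, 0]) cube([4311, 149, 293]);


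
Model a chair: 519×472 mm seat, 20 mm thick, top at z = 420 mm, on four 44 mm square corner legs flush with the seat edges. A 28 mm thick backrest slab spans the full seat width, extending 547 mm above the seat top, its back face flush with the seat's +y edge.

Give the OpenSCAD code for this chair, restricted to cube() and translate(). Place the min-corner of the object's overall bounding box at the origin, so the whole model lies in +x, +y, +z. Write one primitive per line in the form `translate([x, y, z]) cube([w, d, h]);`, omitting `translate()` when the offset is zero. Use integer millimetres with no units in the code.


// leg_h = 420 - 20 = 400
translate([0, 0, 400]) cube([519, 472, 20]);
cube([44, 44, 400]);
translate([475, 0, 0]) cube([44, 44, 400]);
translate([0, 428, 0]) cube([44, 44, 400]);
translate([475, 428, 0]) cube([44, 44, 400]);
translate([0, 444, 420]) cube([519, 28, 547]);


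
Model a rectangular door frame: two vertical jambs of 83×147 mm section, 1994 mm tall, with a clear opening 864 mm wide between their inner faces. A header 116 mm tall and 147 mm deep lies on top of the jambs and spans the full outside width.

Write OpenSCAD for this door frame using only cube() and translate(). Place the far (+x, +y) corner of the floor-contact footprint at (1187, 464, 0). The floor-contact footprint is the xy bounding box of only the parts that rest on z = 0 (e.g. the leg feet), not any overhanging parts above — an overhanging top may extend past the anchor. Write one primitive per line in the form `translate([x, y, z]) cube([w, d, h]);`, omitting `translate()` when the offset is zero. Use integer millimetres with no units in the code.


translate([157, 317, 0]) cube([83, 147, 1994]);
translate([1104, 317, 0]) cube([83, 147, 1994]);
translate([157, 317, 1994]) cube([1030, 147, 116]);


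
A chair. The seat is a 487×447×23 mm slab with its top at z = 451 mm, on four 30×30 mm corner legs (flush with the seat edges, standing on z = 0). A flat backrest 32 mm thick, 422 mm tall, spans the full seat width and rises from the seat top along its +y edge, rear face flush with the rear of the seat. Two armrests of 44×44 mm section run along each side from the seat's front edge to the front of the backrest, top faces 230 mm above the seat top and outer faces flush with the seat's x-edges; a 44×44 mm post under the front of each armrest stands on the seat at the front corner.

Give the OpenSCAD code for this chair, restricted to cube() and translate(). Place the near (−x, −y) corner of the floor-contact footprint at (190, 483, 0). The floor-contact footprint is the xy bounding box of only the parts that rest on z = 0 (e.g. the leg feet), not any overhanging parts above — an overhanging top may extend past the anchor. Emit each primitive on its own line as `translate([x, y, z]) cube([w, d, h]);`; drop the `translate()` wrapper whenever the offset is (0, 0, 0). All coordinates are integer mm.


// leg_h = 451 - 23 = 428
// arm post h = 230 - 44 = 186
translate([190, 483, 428]) cube([487, 447, 23]);
translate([190, 483, 0]) cube([30, 30, 428]);
translate([647, 483, 0]) cube([30, 30, 428]);
translate([190, 900, 0]) cube([30, 30, 428]);
translate([647, 900, 0]) cube([30, 30, 428]);
translate([190, 898, 451]) cube([487, 32, 422]);
translate([190, 483, 637]) cube([44, 415, 44]);
translate([633, 483, 637]) cube([44, 415, 44]);
translate([190, 483, 451]) cube([44, 44, 186]);
translate([633, 483, 451]) cube([44, 44, 186]);


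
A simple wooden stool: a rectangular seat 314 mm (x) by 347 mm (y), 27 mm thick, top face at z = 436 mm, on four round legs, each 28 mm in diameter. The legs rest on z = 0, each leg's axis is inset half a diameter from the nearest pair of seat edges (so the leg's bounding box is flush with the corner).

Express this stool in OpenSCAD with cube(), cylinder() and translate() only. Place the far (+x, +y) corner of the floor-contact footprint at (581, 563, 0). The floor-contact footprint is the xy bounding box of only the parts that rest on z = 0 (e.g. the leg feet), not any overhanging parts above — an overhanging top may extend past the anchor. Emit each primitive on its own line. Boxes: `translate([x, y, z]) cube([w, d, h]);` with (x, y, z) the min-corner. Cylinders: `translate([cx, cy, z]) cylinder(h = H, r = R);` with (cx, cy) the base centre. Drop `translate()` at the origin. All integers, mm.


translate([267, 216, 409]) cube([314, 347, 27]);
translate([281, 230, 0]) cylinder(h = 409, r = 14);
translate([567, 230, 0]) cylinder(h = 409, r = 14);
translate([281, 549, 0]) cylinder(h = 409, r = 14);
translate([567, 549, 0]) cylinder(h = 409, r = 14);


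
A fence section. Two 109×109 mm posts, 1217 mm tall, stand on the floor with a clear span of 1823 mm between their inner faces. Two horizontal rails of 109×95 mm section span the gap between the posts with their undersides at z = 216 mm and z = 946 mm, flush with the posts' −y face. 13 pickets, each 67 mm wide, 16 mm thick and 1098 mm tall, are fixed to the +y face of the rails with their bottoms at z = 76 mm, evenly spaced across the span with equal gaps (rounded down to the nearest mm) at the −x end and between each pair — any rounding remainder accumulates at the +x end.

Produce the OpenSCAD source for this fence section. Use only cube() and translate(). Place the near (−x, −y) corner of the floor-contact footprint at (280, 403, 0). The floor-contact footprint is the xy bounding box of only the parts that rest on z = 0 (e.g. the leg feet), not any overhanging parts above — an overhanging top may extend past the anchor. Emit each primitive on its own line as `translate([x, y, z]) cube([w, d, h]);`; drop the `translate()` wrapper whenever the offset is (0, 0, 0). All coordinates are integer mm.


translate([280, 403, 0]) cube([109, 109, 1217]);
translate([2212, 403, 0]) cube([109, 109, 1217]);
translate([389, 403, 216]) cube([1823, 109, 95]);
translate([389, 403, 946]) cube([1823, 109, 95]);
translate([457, 512, 76]) cube([67, 16, 1098]);
translate([592, 512, 76]) cube([67, 16, 1098]);
translate([727, 512, 76]) cube([67, 16, 1098]);
translate([862, 512, 76]) cube([67, 16, 1098]);
translate([997, 512, 76]) cube([67, 16, 1098]);
translate([1132, 512, 76]) cube([67, 16, 1098]);
translate([1267, 512, 76]) cube([67, 16, 1098]);
translate([1402, 512, 76]) cube([67, 16, 1098]);
translate([1537, 512, 76]) cube([67, 16, 1098]);
translate([1672, 512, 76]) cube([67, 16, 1098]);
translate([1807, 512, 76]) cube([67, 16, 1098]);
translate([1942, 512, 76]) cube([67, 16, 1098]);
translate([2077, 512, 76]) cube([67, 16, 1098]);


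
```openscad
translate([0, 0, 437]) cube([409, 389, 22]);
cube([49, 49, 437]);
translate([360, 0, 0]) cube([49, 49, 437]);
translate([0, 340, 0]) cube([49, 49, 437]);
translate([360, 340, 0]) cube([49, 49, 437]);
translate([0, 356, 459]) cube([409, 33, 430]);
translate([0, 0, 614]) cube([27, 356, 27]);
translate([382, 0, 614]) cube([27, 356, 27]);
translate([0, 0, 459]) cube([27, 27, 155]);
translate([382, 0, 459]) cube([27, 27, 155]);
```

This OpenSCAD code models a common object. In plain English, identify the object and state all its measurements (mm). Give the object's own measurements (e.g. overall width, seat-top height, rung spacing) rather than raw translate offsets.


A chair. The seat is a 409×389×22 mm slab with its top at z = 459 mm, on four 49×49 mm corner legs (flush with the seat edges, standing on z = 0). A flat backrest 33 mm thick, 430 mm tall, spans the full seat width and rises from the seat top along its +y edge, rear face flush with the rear of the seat. Two armrests of 27×27 mm section run along each side from the seat's front edge to the front of the backrest, top faces 182 mm above the seat top and outer faces flush with the seat's x-edges; a 27×27 mm post under the front of each armrest stands on the seat at the front corner.


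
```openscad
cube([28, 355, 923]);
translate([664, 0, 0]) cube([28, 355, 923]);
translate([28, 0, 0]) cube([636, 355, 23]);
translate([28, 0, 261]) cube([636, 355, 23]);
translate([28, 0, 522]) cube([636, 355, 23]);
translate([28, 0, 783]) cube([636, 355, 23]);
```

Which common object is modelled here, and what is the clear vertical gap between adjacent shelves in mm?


A bookshelf. The clear shelf gap is 238 mm.

Two tall side panels with 4 horizontal boards between them — a bookshelf. The first two shelf undersides are at z = 0 and z = 261; with shelf thickness 23, the clear gap is 261 − 0 − 23 = 238 mm.


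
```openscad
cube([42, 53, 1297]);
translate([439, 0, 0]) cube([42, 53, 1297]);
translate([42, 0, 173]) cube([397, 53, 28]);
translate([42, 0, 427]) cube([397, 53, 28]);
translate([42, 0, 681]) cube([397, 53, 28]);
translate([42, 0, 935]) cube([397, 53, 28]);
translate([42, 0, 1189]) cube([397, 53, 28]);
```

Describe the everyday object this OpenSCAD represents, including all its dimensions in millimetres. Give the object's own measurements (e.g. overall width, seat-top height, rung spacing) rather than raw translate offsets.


A straight ladder. Two 42×53 mm vertical rails, 1297 mm tall, stand 481 mm apart (outside-to-outside) with their front faces coplanar on the −y side. 5 rungs, each 53 mm deep and 28 mm tall, span between the inner faces of the rails, front faces flush with the rails. The lowest rung's underside is at z = 173 mm and rungs are spaced 254 mm apart (underside to underside).


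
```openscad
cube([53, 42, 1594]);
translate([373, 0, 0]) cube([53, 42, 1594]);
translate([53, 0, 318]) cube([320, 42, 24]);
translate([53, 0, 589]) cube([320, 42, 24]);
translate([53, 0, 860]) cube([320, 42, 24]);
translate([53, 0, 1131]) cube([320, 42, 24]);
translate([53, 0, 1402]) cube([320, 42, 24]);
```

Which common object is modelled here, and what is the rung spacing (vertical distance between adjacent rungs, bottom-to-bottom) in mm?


A ladder. The rung spacing is 271 mm.

Two tall 53×42 posts with 5 short bars between them — a ladder. Adjacent rungs sit at z = 318 and z = 589, so the spacing is 589 − 318 = 271 mm.


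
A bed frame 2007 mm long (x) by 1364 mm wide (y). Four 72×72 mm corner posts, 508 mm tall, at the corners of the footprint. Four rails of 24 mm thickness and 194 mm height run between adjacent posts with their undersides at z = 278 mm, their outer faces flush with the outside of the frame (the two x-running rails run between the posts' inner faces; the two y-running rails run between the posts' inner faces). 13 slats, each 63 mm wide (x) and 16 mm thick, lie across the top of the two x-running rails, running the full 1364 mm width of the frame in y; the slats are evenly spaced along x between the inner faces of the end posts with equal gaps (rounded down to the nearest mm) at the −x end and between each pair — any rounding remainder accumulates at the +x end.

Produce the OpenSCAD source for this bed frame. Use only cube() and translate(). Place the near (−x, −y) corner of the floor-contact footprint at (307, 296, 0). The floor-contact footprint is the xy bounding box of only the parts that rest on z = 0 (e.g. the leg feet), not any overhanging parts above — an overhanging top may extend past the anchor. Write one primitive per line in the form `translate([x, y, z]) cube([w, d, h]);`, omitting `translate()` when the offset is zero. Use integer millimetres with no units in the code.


translate([307, 296, 0]) cube([72, 72, 508]);
translate([307, 1588, 0]) cube([72, 72, 508]);
translate([2242, 296, 0]) cube([72, 72, 508]);
translate([2242, 1588, 0]) cube([72, 72, 508]);
translate([379, 296, 278]) cube([1863, 24, 194]);
translate([379, 1636, 278]) cube([1863, 24, 194]);
translate([307, 368, 278]) cube([24, 1220, 194]);
translate([2290, 368, 278]) cube([24, 1220, 194]);
translate([453, 296, 472]) cube([63, 1364, 16]);
translate([590, 296, 472]) cube([63, 1364, 16]);
translate([727, 296, 472]) cube([63, 1364, 16]);
translate([864, 296, 472]) cube([63, 1364, 16]);
translate([1001, 296, 472]) cube([63, 1364, 16]);
translate([1138, 296, 472]) cube([63, 1364, 16]);
translate([1275, 296, 472]) cube([63, 1364, 16]);
translate([1412, 296, 472]) cube([63, 1364, 16]);
translate([1549, 296, 472]) cube([63, 1364, 16]);
translate([1686, 296, 472]) cube([63, 1364, 16]);
translate([1823, 296, 472]) cube([63, 1364, 16]);
translate([1960, 296, 472]) cube([63, 1364, 16]);
translate([2097, 296, 472]) cube([63, 1364, 16]);


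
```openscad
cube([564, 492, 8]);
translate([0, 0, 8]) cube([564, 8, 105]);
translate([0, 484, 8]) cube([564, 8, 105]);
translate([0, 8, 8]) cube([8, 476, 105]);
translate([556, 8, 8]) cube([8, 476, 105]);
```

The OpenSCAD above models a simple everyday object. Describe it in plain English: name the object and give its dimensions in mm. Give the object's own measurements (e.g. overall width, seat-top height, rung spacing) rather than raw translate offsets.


An open-topped rectangular box: outside dimensions 564×492×113 mm, with a uniform wall and base thickness of 8 mm. The base is a full 564×492 slab on the floor; four walls sit on top of the base. The front and back walls (the −y and +y sides) span the full width; the two side walls fit between them.


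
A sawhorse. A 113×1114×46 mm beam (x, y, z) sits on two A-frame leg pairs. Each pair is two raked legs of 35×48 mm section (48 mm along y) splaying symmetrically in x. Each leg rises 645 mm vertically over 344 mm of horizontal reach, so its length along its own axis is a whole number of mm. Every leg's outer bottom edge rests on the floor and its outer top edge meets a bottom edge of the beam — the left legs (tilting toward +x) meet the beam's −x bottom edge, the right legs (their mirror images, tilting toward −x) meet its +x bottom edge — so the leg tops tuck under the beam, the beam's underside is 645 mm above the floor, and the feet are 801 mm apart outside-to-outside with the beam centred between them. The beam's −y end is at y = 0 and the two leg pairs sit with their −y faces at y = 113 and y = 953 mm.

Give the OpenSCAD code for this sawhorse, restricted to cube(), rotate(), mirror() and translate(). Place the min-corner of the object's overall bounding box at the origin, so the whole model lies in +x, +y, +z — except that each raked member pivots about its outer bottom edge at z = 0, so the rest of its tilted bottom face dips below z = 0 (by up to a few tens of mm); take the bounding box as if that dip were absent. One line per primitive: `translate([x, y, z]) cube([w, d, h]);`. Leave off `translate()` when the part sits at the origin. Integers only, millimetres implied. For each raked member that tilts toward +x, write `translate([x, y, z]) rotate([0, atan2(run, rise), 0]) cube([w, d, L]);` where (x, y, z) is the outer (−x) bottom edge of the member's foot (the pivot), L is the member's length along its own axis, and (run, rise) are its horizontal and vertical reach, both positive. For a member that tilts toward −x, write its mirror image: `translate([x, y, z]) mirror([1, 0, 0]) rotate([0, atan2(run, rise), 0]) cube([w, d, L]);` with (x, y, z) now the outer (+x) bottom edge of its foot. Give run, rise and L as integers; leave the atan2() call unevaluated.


translate([344, 0, 645]) cube([113, 1114, 46]);
translate([0, 113, 0]) rotate([0, atan2(344, 645), 0]) cube([35, 48, 731]);
translate([801, 113, 0]) mirror([1, 0, 0]) rotate([0, atan2(344, 645), 0]) cube([35, 48, 731]);
translate([0, 953, 0]) rotate([0, atan2(344, 645), 0]) cube([35, 48, 731]);
translate([801, 953, 0]) mirror([1, 0, 0]) rotate([0, atan2(344, 645), 0]) cube([35, 48, 731]);


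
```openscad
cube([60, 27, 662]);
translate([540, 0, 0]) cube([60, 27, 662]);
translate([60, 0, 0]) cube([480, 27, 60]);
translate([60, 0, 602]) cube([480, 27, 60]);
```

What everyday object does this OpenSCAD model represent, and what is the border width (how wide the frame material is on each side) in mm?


A picture frame. The border width is 60 mm.

Four thin pieces enclosing a rectangular opening — a picture frame. The two full-height stiles are 662 mm tall; the top rail sits at z = 602 and is 60 mm tall, so the border above the opening is 662 − 602 = 60 mm, matching the stile x-width.


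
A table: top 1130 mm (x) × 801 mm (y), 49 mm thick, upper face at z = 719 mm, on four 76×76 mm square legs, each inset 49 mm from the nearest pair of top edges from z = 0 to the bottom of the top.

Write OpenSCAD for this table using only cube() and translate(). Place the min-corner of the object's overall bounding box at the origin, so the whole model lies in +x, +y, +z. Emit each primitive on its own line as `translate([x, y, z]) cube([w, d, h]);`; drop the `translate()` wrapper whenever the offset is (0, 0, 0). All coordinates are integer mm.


translate([0, 0, 670]) cube([1130, 801, 49]);
translate([49, 49, 0]) cube([76, 76, 670]);
translate([1005, 49, 0]) cube([76, 76, 670]);
translate([49, 676, 0]) cube([76, 76, 670]);
translate([1005, 676, 0]) cube([76, 76, 670]);
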